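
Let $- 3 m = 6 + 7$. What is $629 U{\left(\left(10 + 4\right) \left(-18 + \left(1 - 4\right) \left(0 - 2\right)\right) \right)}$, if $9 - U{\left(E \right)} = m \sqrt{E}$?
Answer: $5661 + \frac{16354 i \sqrt{42}}{3} \approx 5661.0 + 35329.0 i$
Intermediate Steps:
$m = - \frac{13}{3}$ ($m = - \frac{6 + 7}{3} = \left(- \frac{1}{3}\right) 13 = - \frac{13}{3} \approx -4.3333$)
$U{\left(E \right)} = 9 + \frac{13 \sqrt{E}}{3}$ ($U{\left(E \right)} = 9 - - \frac{13 \sqrt{E}}{3} = 9 + \frac{13 \sqrt{E}}{3}$)
$629 U{\left(\left(10 + 4\right) \left(-18 + \left(1 - 4\right) \left(0 - 2\right)\right) \right)} = 629 \left(9 + \frac{13 \sqrt{\left(10 + 4\right) \left(-18 + \left(1 - 4\right) \left(0 - 2\right)\right)}}{3}\right) = 629 \left(9 + \frac{13 \sqrt{14 \left(-18 - -6\right)}}{3}\right) = 629 \left(9 + \frac{13 \sqrt{14 \left(-18 + 6\right)}}{3}\right) = 629 \left(9 + \frac{13 \sqrt{14 \left(-12\right)}}{3}\right) = 629 \left(9 + \frac{13 \sqrt{-168}}{3}\right) = 629 \left(9 + \frac{13 \cdot 2 i \sqrt{42}}{3}\right) = 629 \left(9 + \frac{26 i \sqrt{42}}{3}\right) = 5661 + \frac{16354 i \sqrt{42}}{3}$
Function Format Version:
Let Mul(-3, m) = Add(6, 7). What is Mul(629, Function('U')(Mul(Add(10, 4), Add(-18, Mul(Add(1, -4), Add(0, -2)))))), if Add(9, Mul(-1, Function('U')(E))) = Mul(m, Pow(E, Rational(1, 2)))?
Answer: Add(5661, Mul(Rational(16354, 3), I, Pow(42, Rational(1, 2)))) ≈ Add(5661.0, Mul(35329., I))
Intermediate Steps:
m = Rational(-13, 3) (m = Mul(Rational(-1, 3), Add(6, 7)) = Mul(Rational(-1, 3), 13) = Rational(-13, 3) ≈ -4.3333)
Function('U')(E) = Add(9, Mul(Rational(13, 3), Pow(E, Rational(1, 2)))) (Function('U')(E) = Add(9, Mul(-1, Mul(Rational(-13, 3), Pow(E, Rational(1, 2))))) = Add(9, Mul(Rational(13, 3), Pow(E, Rational(1, 2)))))
Mul(629, Function('U')(Mul(Add(10, 4), Add(-18, Mul(Add(1, -4), Add(0, -2)))))) = Mul(629, Add(9, Mul(Rational(13, 3), Pow(Mul(Add(10, 4), Add(-18, Mul(Add(1, -4), Add(0, -2)))), Rational(1, 2))))) = Mul(629, Add(9, Mul(Rational(13, 3), Pow(Mul(14, Add(-18, Mul(-3, -2))), Rational(1, 2))))) = Mul(629, Add(9, Mul(Rational(13, 3), Pow(Mul(14, Add(-18, 6)), Rational(1, 2))))) = Mul(629, Add(9, Mul(Rational(13, 3), Pow(Mul(14, -12), Rational(1, 2))))) = Mul(629, Add(9, Mul(Rational(13, 3), Pow(-168, Rational(1, 2))))) = Mul(629, Add(9, Mul(Rational(13, 3), Mul(2, I, Pow(42, Rational(1, 2)))))) = Mul(629, Add(9, Mul(Rational(26, 3), I, Pow(42, Rational(1, 2))))) = Add(5661, Mul(Rational(16354, 3), I, Pow(42, Rational(1, 2))))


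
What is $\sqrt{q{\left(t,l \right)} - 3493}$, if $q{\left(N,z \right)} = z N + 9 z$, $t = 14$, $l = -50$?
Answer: $i \sqrt{4643} \approx 68.14 i$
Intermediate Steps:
$q{\left(N,z \right)} = 9 z + N z$ ($q{\left(N,z \right)} = N z + 9 z = 9 z + N z$)
$\sqrt{q{\left(t,l \right)} - 3493} = \sqrt{- 50 \left(9 + 14\right) - 3493} = \sqrt{\left(-50\right) 23 - 3493} = \sqrt{-1150 - 3493} = \sqrt{-4643} = i \sqrt{4643}$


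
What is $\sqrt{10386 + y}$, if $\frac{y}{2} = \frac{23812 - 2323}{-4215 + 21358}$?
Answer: $\frac{8 \sqrt{47703123237}}{17143} \approx 101.92$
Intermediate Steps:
$y = \frac{42978}{17143}$ ($y = 2 \frac{23812 - 2323}{-4215 + 21358} = 2 \frac{23812 + \left(-8556 + 6233\right)}{17143} = 2 \left(23812 - 2323\right) \frac{1}{17143} = 2 \cdot 21489 \cdot \frac{1}{17143} = 2 \cdot \frac{21489}{17143} = \frac{42978}{17143} \approx 2.507$)
$\sqrt{10386 + y} = \sqrt{10386 + \frac{42978}{17143}} = \sqrt{\frac{178090176}{17143}} = \frac{8 \sqrt{47703123237}}{17143}$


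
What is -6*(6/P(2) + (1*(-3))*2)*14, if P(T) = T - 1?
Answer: 0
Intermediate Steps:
P(T) = -1 + T
-6*(6/P(2) + (1*(-3))*2)*14 = -6*(6/(-1 + 2) + (1*(-3))*2)*14 = -6*(6/1 - 3*2)*14 = -6*(6*1 - 6)*14 = -6*(6 - 6)*14 = -6*0*14 = 0*14 = 0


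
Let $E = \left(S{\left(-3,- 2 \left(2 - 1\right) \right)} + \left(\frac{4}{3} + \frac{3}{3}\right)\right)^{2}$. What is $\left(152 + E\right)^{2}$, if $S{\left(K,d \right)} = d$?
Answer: $\frac{1874161}{81} \approx 23138.0$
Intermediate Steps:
$E = \frac{1}{9}$ ($E = \left(- 2 \left(2 - 1\right) + \left(\frac{4}{3} + \frac{3}{3}\right)\right)^{2} = \left(\left(-2\right) 1 + \left(4 \cdot \frac{1}{3} + 3 \cdot \frac{1}{3}\right)\right)^{2} = \left(-2 + \left(\frac{4}{3} + 1\right)\right)^{2} = \left(-2 + \frac{7}{3}\right)^{2} = \left(\frac{1}{3}\right)^{2} = \frac{1}{9} \approx 0.11111$)
$\left(152 + E\right)^{2} = \left(152 + \frac{1}{9}\right)^{2} = \left(\frac{1369}{9}\right)^{2} = \frac{1874161}{81}$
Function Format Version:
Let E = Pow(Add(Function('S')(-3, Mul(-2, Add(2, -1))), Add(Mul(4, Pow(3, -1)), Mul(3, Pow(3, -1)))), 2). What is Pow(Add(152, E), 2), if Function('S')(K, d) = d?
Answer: Rational(1874161, 81) ≈ 23138.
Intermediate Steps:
E = Rational(1, 9) (E = Pow(Add(Mul(-2, Add(2, -1)), Add(Mul(4, Pow(3, -1)), Mul(3, Pow(3, -1)))), 2) = Pow(Add(Mul(-2, 1), Add(Mul(4, Rational(1, 3)), Mul(3, Rational(1, 3)))), 2) = Pow(Add(-2, Add(Rational(4, 3), 1)), 2) = Pow(Add(-2, Rational(7, 3)), 2) = Pow(Rational(1, 3), 2) = Rational(1, 9) ≈ 0.11111)
Pow(Add(152, E), 2) = Pow(Add(152, Rational(1, 9)), 2) = Pow(Rational(1369, 9), 2) = Rational(1874161, 81)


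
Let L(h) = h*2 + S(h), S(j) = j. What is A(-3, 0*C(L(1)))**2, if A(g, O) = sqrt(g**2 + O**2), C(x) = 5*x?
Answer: 9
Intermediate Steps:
L(h) = 3*h (L(h) = h*2 + h = 2*h + h = 3*h)
A(g, O) = sqrt(O**2 + g**2)
A(-3, 0*C(L(1)))**2 = (sqrt((0*(5*(3*1)))**2 + (-3)**2))**2 = (sqrt((0*(5*3))**2 + 9))**2 = (sqrt((0*15)**2 + 9))**2 = (sqrt(0**2 + 9))**2 = (sqrt(0 + 9))**2 = (sqrt(9))**2 = 3**2 = 9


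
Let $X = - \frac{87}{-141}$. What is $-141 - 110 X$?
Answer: $- \frac{9817}{47} \approx -208.87$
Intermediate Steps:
$X = \frac{29}{47}$ ($X = \left(-87\right) \left(- \frac{1}{141}\right) = \frac{29}{47} \approx 0.61702$)
$-141 - 110 X = -141 - \frac{3190}{47} = - \frac{9817}{47}$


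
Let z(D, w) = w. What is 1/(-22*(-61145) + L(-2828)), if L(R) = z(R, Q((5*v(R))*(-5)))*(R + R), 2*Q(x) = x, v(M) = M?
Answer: -1/198594410 ≈ -5.0354e-9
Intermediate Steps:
Q(x) = x/2
L(R) = -25*R² (L(R) = (((5*R)*(-5))/2)*(R + R) = ((-25*R)/2)*(2*R) = (-25*R/2)*(2*R) = -25*R²)
1/(-22*(-61145) + L(-2828)) = 1/(-22*(-61145) - 25*(-2828)²) = 1/(1345190 - 25*7997584) = 1/(1345190 - 199939600) = 1/(-198594410) = -1/198594410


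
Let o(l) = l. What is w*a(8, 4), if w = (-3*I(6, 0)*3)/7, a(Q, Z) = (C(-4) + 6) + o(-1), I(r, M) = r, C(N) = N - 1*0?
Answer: -54/7 ≈ -7.7143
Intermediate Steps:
C(N) = N (C(N) = N + 0 = N)
a(Q, Z) = 1 (a(Q, Z) = (-4 + 6) - 1 = 2 - 1 = 1)
w = -54/7 (w = (-3*6*3)/7 = (-18*3)/7 = (⅐)*(-54) = -54/7 ≈ -7.7143)
w*a(8, 4) = -54/7*1 = -54/7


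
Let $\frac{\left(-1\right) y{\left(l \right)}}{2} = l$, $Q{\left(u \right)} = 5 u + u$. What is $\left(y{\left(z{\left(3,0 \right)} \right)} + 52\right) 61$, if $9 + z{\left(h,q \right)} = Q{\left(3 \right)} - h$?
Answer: $2440$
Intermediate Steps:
$Q{\left(u \right)} = 6 u$
$z{\left(h,q \right)} = 9 - h$ ($z{\left(h,q \right)} = -9 - \left(-18 + h\right) = 9 - h$)
$y{\left(l \right)} = - 2 l$
$\left(y{\left(z{\left(3,0 \right)} \right)} + 52\right) 61 = \left(- 2 \left(9 - 3\right) + 52\right) 61 = \left(\left(-2\right) 6 + 52\right) 61 = \left(-12 + 52\right) 61 = 40 \cdot 61 = 2440$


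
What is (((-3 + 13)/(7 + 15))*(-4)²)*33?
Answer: 240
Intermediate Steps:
(((-3 + 13)/(7 + 15))*(-4)²)*33 = ((10/22)*16)*33 = ((10*(1/22))*16)*33 = ((5/11)*16)*33 = (80/11)*33 = 240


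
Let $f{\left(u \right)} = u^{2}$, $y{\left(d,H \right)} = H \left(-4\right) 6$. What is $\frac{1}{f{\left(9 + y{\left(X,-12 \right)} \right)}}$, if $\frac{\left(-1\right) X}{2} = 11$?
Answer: $\frac{1}{88209} \approx 1.1337 \cdot 10^{-5}$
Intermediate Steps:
$X = -22$ ($X = \left(-2\right) 11 = -22$)
$y{\left(d,H \right)} = - 24 H$ ($y{\left(d,H \right)} = - 4 H 6 = - 24 H$)
$\frac{1}{f{\left(9 + y{\left(X,-12 \right)} \right)}} = \frac{1}{\left(9 - -288\right)^{2}} = \frac{1}{\left(9 + 288\right)^{2}} = \frac{1}{297^{2}} = \frac{1}{88209}$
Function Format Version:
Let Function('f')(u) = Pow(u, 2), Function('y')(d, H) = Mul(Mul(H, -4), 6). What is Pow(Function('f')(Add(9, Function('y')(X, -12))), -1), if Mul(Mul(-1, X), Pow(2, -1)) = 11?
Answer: Rational(1, 88209) ≈ 1.1337e-5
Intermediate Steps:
X = -22 (X = Mul(-2, 11) = -22)
Function('y')(d, H) = Mul(-24, H) (Function('y')(d, H) = Mul(Mul(-4, H), 6) = Mul(-24, H))
Pow(Function('f')(Add(9, Function('y')(X, -12))), -1) = Pow(Pow(Add(9, Mul(-24, -12)), 2), -1) = Pow(Pow(Add(9, 288), 2), -1) = Pow(Pow(297, 2), -1) = Pow(88209, -1) = Rational(1, 88209)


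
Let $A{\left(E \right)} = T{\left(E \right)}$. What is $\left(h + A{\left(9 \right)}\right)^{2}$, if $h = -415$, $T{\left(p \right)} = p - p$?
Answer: $172225$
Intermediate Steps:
$T{\left(p \right)} = 0$
$A{\left(E \right)} = 0$
$\left(h + A{\left(9 \right)}\right)^{2} = \left(-415 + 0\right)^{2} = \left(-415\right)^{2} = 172225$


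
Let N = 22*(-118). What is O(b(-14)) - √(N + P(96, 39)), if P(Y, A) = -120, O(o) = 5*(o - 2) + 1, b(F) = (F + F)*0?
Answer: -9 - 2*I*√679 ≈ -9.0 - 52.115*I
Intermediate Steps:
b(F) = 0 (b(F) = (2*F)*0 = 0)
O(o) = -9 + 5*o (O(o) = 5*(-2 + o) + 1 = (-10 + 5*o) + 1 = -9 + 5*o)
N = -2596
O(b(-14)) - √(N + P(96, 39)) = (-9 + 5*0) - √(-2596 - 120) = (-9 + 0) - √(-2716) = -9 - 2*I*√679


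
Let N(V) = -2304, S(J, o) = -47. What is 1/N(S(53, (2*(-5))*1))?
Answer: -1/2304 ≈ -0.00043403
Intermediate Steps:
1/N(S(53, (2*(-5))*1)) = 1/(-2304) = -1/2304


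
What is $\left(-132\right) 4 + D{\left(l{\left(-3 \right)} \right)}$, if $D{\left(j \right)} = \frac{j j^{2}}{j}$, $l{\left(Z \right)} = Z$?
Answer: $-519$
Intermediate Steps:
$D{\left(j \right)} = j^{2}$ ($D{\left(j \right)} = \frac{j^{3}}{j} = j^{2}$)
$\left(-132\right) 4 + D{\left(l{\left(-3 \right)} \right)} = \left(-132\right) 4 + \left(-3\right)^{2} = -528 + 9 = -519$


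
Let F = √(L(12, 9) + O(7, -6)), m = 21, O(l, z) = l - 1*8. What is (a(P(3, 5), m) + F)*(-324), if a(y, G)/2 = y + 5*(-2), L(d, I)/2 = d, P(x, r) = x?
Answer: 4536 - 324*√23 ≈ 2982.2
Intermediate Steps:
O(l, z) = -8 + l (O(l, z) = l - 8 = -8 + l)
L(d, I) = 2*d
F = √23 (F = √(2*12 + (-8 + 7)) = √(24 - 1) = √23 ≈ 4.7958)
a(y, G) = -20 + 2*y (a(y, G) = 2*(y + 5*(-2)) = 2*(y - 10) = 2*(-10 + y) = -20 + 2*y)
(a(P(3, 5), m) + F)*(-324) = ((-20 + 2*3) + √23)*(-324) = ((-20 + 6) + √23)*(-324) = (-14 + √23)*(-324) = 4536 - 324*√23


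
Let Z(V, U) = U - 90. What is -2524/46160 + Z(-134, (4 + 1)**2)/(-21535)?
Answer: -2567697/49702780 ≈ -0.051661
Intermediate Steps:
Z(V, U) = -90 + U
-2524/46160 + Z(-134, (4 + 1)**2)/(-21535) = -2524/46160 + (-90 + (4 + 1)**2)/(-21535) = -2524*1/46160 + (-90 + 5**2)*(-1/21535) = -631/11540 + (-90 + 25)*(-1/21535) = -631/11540 - 65*(-1/21535) = -631/11540 + 13/4307 = -2567697/49702780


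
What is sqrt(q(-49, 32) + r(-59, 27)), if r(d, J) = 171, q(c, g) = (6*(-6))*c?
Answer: 3*sqrt(215) ≈ 43.989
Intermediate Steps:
q(c, g) = -36*c
sqrt(q(-49, 32) + r(-59, 27)) = sqrt(-36*(-49) + 171) = sqrt(1764 + 171) = sqrt(1935) = 3*sqrt(215)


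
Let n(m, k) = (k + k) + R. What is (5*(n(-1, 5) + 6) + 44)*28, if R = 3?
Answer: 3892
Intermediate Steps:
n(m, k) = 3 + 2*k (n(m, k) = (k + k) + 3 = 2*k + 3 = 3 + 2*k)
(5*(n(-1, 5) + 6) + 44)*28 = (5*((3 + 2*5) + 6) + 44)*28 = (5*((3 + 10) + 6) + 44)*28 = (5*(13 + 6) + 44)*28 = (5*19 + 44)*28 = (95 + 44)*28 = 139*28 = 3892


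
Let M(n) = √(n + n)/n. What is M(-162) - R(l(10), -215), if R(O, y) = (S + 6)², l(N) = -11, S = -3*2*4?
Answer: -324 - I/9 ≈ -324.0 - 0.11111*I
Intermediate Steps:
S = -24 (S = -6*4 = -24)
R(O, y) = 324 (R(O, y) = (-24 + 6)² = (-18)² = 324)
M(n) = √2/√n (M(n) = √(2*n)/n = (√2*√n)/n = √2/√n)
M(-162) - R(l(10), -215) = √2/√(-162) - 1*324 = √2*(-I*√2/18) - 324 = -I/9 - 324 = -324 - I/9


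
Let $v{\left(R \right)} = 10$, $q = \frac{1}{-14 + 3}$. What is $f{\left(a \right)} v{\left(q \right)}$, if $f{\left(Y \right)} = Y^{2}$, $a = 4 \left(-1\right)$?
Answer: $160$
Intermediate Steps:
$a = -4$
$q = - \frac{1}{11}$ ($q = \frac{1}{-11} = - \frac{1}{11} \approx -0.090909$)
$f{\left(a \right)} v{\left(q \right)} = \left(-4\right)^{2} \cdot 10 = 16 \cdot 10 = 160$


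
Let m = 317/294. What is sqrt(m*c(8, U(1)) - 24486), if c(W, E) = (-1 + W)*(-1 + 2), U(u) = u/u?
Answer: I*sqrt(43179990)/42 ≈ 156.46*I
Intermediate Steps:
m = 317/294 (m = 317*(1/294) = 317/294 ≈ 1.0782)
U(u) = 1
c(W, E) = -1 + W (c(W, E) = (-1 + W)*1 = -1 + W)
sqrt(m*c(8, U(1)) - 24486) = sqrt(317*(-1 + 8)/294 - 24486) = sqrt((317/294)*7 - 24486) = sqrt(317/42 - 24486) = sqrt(-1028095/42) = I*sqrt(43179990)/42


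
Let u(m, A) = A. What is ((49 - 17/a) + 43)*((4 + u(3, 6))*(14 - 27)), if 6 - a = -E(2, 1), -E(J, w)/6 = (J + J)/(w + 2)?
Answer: -13065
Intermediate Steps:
E(J, w) = -12*J/(2 + w) (E(J, w) = -6*(J + J)/(w + 2) = -6*2*J/(2 + w) = -12*J/(2 + w))
a = -2 (a = 6 - (-1)*(-12*2/(2 + 1)) = 6 - (-1)*(-12*2/3) = 6 - (-1)*(-12*2*1/3) = 6 - (-1)*(-8) = 6 - 1*8 = 6 - 8 = -2)
((49 - 17/a) + 43)*((4 + u(3, 6))*(14 - 27)) = ((49 - 17/(-2)) + 43)*((4 + 6)*(14 - 27)) = ((49 - 17*(-1/2)) + 43)*(10*(-13)) = ((49 + 17/2) + 43)*(-130) = (115/2 + 43)*(-130) = (201/2)*(-130) = -13065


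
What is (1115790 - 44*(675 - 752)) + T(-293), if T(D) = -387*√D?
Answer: 1119178 - 387*I*√293 ≈ 1.1192e+6 - 6624.4*I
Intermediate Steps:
(1115790 - 44*(675 - 752)) + T(-293) = (1115790 - 44*(675 - 752)) - 387*I*√293 = (1115790 - 44*(-77)) - 387*I*√293 = (1115790 + 3388) - 387*I*√293 = 1119178 - 387*I*√293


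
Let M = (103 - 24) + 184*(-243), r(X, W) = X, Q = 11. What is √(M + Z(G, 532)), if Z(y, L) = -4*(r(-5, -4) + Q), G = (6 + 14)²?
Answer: I*√44657 ≈ 211.32*I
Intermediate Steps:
G = 400 (G = 20² = 400)
Z(y, L) = -24 (Z(y, L) = -4*(-5 + 11) = -4*6 = -24)
M = -44633 (M = 79 - 44712 = -44633)
√(M + Z(G, 532)) = √(-44633 - 24) = √(-44657) = I*√44657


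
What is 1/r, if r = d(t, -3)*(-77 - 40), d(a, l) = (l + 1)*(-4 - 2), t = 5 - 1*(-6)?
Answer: -1/1404 ≈ -0.00071225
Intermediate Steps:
t = 11 (t = 5 + 6 = 11)
d(a, l) = -6 - 6*l (d(a, l) = (1 + l)*(-6) = -6 - 6*l)
r = -1404 (r = (-6 - 6*(-3))*(-77 - 40) = (-6 + 18)*(-117) = 12*(-117) = -1404)
1/r = 1/(-1404) = -1/1404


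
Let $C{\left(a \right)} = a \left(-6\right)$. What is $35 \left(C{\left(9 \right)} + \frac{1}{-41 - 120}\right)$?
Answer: $- \frac{43475}{23} \approx -1890.2$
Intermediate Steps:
$C{\left(a \right)} = - 6 a$
$35 \left(C{\left(9 \right)} + \frac{1}{-41 - 120}\right) = 35 \left(\left(-6\right) 9 + \frac{1}{-41 - 120}\right) = 35 \left(-54 + \frac{1}{-161}\right) = 35 \left(-54 - \frac{1}{161}\right) = 35 \left(- \frac{8695}{161}\right) = - \frac{43475}{23}$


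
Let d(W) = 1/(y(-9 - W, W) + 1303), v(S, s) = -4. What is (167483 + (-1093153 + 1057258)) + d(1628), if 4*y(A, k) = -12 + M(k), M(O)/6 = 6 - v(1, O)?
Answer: 173038221/1315 ≈ 1.3159e+5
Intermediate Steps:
M(O) = 60 (M(O) = 6*(6 - 1*(-4)) = 6*(6 + 4) = 6*10 = 60)
y(A, k) = 12 (y(A, k) = (-12 + 60)/4 = (¼)*48 = 12)
d(W) = 1/1315 (d(W) = 1/(12 + 1303) = 1/1315)
(167483 + (-1093153 + 1057258)) + d(1628) = (167483 + (-1093153 + 1057258)) + 1/1315 = (167483 - 35895) + 1/1315 = 131588 + 1/1315 = 173038221/1315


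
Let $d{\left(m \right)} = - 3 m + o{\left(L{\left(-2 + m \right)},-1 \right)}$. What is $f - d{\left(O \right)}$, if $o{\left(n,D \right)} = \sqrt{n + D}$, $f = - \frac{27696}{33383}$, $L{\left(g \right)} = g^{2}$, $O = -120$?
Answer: $- \frac{12045576}{33383} - 11 \sqrt{123} \approx -482.83$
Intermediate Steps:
$f = - \frac{27696}{33383}$ ($f = \left(-27696\right) \frac{1}{33383} = - \frac{27696}{33383} \approx -0.82964$)
$o{\left(n,D \right)} = \sqrt{D + n}$
$d{\left(m \right)} = \sqrt{-1 + \left(-2 + m\right)^{2}} - 3 m$ ($d{\left(m \right)} = - 3 m + \sqrt{-1 + \left(-2 + m\right)^{2}} = \sqrt{-1 + \left(-2 + m\right)^{2}} - 3 m$)
$f - d{\left(O \right)} = - \frac{27696}{33383} - \left(\sqrt{-1 + \left(-2 - 120\right)^{2}} - -360\right) = - \frac{27696}{33383} - \left(\sqrt{-1 + \left(-122\right)^{2}} + 360\right) = - \frac{27696}{33383} - \left(\sqrt{-1 + 14884} + 360\right) = - \frac{27696}{33383} - \left(\sqrt{14883} + 360\right) = - \frac{27696}{33383} - \left(11 \sqrt{123} + 360\right) = - \frac{27696}{33383} - \left(360 + 11 \sqrt{123}\right) = - \frac{12045576}{33383} - 11 \sqrt{123}$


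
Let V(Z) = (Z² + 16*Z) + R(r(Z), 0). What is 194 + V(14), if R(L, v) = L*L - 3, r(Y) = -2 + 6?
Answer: 627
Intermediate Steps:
r(Y) = 4
R(L, v) = -3 + L² (R(L, v) = L² - 3 = -3 + L²)
V(Z) = 13 + Z² + 16*Z (V(Z) = (Z² + 16*Z) + (-3 + 4²) = (Z² + 16*Z) + (-3 + 16) = (Z² + 16*Z) + 13 = 13 + Z² + 16*Z)
194 + V(14) = 194 + (13 + 14² + 16*14) = 194 + (13 + 196 + 224) = 194 + 433 = 627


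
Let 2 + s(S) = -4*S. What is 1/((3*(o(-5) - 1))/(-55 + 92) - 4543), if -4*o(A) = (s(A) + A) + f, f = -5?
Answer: -37/168100 ≈ -0.00022011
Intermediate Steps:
s(S) = -2 - 4*S
o(A) = 7/4 + 3*A/4 (o(A) = -(((-2 - 4*A) + A) - 5)/4 = -((-2 - 3*A) - 5)/4 = -(-7 - 3*A)/4 = 7/4 + 3*A/4)
1/((3*(o(-5) - 1))/(-55 + 92) - 4543) = 1/((3*((7/4 + (3/4)*(-5)) - 1))/(-55 + 92) - 4543) = 1/((3*((7/4 - 15/4) - 1))/37 - 4543) = 1/((3*(-2 - 1))/37 - 4543) = 1/((3*(-3))/37 - 4543) = 1/((1/37)*(-9) - 4543) = 1/(-9/37 - 4543) = 1/(-168100/37) = -37/168100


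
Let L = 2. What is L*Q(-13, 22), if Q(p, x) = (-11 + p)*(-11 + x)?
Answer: -528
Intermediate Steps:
L*Q(-13, 22) = 2*(121 - 11*(-13) - 11*22 - 13*22) = 2*(121 + 143 - 242 - 286) = 2*(-264) = -528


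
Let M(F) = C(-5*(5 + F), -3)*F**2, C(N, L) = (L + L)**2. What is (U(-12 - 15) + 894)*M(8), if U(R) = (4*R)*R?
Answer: 8778240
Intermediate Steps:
C(N, L) = 4*L**2 (C(N, L) = (2*L)**2 = 4*L**2)
U(R) = 4*R**2
M(F) = 36*F**2 (M(F) = (4*(-3)**2)*F**2 = (4*9)*F**2 = 36*F**2)
(U(-12 - 15) + 894)*M(8) = (4*(-12 - 15)**2 + 894)*(36*8**2) = (4*(-27)**2 + 894)*(36*64) = (4*729 + 894)*2304 = (2916 + 894)*2304 = 3810*2304 = 8778240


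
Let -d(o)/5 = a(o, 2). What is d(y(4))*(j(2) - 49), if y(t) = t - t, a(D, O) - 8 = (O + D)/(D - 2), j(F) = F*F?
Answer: 1575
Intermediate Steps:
j(F) = F²
a(D, O) = 8 + (D + O)/(-2 + D) (a(D, O) = 8 + (O + D)/(D - 2) = 8 + (D + O)/(-2 + D))
y(t) = 0
d(o) = -5*(-14 + 9*o)/(-2 + o) (d(o) = -5*(-16 + 2 + 9*o)/(-2 + o) = -5*(-14 + 9*o)/(-2 + o))
d(y(4))*(j(2) - 49) = (5*(14 - 9*0)/(-2 + 0))*(2² - 49) = (5*(14 + 0)/(-2))*(4 - 49) = (5*(-½)*14)*(-45) = -35*(-45) = 1575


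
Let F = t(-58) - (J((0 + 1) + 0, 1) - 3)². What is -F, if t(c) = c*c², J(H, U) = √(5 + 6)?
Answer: 195132 - 6*√11 ≈ 1.9511e+5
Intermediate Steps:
J(H, U) = √11
t(c) = c³
F = -195112 - (-3 + √11)² (F = (-58)³ - (√11 - 3)² = -195112 - (-3 + √11)² ≈ -1.9511e+5)
-F = -(-195132 + 6*√11) = 195132 - 6*√11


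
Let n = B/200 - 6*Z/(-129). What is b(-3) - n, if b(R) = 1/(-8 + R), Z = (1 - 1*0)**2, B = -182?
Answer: 36543/47300 ≈ 0.77258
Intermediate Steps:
Z = 1 (Z = (1 + 0)**2 = 1**2 = 1)
n = -3713/4300 (n = -182/200 - 6*1/(-129) = -182*1/200 - 6*(-1/129) = -91/100 + 2/43 = -3713/4300 ≈ -0.86349)
b(-3) - n = 1/(-8 - 3) - 1*(-3713/4300) = 1/(-11) + 3713/4300 = -1/11 + 3713/4300 = 36543/47300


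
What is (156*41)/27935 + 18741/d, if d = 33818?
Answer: 19995399/25532590 ≈ 0.78313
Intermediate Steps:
(156*41)/27935 + 18741/d = (156*41)/27935 + 18741/33818 = 6396*(1/27935) + 18741*(1/33818) = 6396/27935 + 18741/33818 = 19995399/25532590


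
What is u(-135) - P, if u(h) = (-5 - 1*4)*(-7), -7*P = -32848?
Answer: -32407/7 ≈ -4629.6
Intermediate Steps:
P = 32848/7 (P = -⅐*(-32848) = 32848/7 ≈ 4692.6)
u(h) = 63 (u(h) = (-5 - 4)*(-7) = -9*(-7) = 63)
u(-135) - P = 63 - 1*32848/7 = 63 - 32848/7 = -32407/7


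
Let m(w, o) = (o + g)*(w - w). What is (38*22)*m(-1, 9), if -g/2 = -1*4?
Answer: 0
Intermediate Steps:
g = 8 (g = -(-2)*4 = -2*(-4) = 8)
m(w, o) = 0 (m(w, o) = (o + 8)*(w - w) = (8 + o)*0 = 0)
(38*22)*m(-1, 9) = (38*22)*0 = 836*0 = 0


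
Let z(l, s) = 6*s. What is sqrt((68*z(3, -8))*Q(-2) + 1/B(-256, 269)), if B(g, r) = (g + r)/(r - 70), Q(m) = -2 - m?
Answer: sqrt(2587)/13 ≈ 3.9125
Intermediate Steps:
B(g, r) = (g + r)/(-70 + r)
sqrt((68*z(3, -8))*Q(-2) + 1/B(-256, 269)) = sqrt((68*(6*(-8)))*(-2 - 1*(-2)) + 1/((-256 + 269)/(-70 + 269))) = sqrt((68*(-48))*(-2 + 2) + 1/(13/199)) = sqrt(-3264*0 + 1/((1/199)*13)) = sqrt(0 + 1/(13/199)) = sqrt(0 + 199/13) = sqrt(199/13) = sqrt(2587)/13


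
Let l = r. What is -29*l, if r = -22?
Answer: 638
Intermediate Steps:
l = -22
-29*l = -29*(-22) = 638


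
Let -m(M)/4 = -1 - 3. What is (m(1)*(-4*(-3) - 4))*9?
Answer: 1152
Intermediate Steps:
m(M) = 16 (m(M) = -4*(-1 - 3) = -4*(-4) = 16)
(m(1)*(-4*(-3) - 4))*9 = (16*(-4*(-3) - 4))*9 = (16*(12 - 4))*9 = (16*8)*9 = 128*9 = 1152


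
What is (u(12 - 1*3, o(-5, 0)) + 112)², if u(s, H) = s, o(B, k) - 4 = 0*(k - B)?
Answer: 14641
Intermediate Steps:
o(B, k) = 4 (o(B, k) = 4 + 0*(k - B) = 4 + 0 = 4)
(u(12 - 1*3, o(-5, 0)) + 112)² = ((12 - 1*3) + 112)² = ((12 - 3) + 112)² = (9 + 112)² = 121² = 14641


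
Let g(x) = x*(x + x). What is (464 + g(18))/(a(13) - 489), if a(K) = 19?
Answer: -556/235 ≈ -2.3660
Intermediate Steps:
g(x) = 2*x² (g(x) = x*(2*x) = 2*x²)
(464 + g(18))/(a(13) - 489) = (464 + 2*18²)/(19 - 489) = (464 + 2*324)/(-470) = (464 + 648)*(-1/470) = 1112*(-1/470) = -556/235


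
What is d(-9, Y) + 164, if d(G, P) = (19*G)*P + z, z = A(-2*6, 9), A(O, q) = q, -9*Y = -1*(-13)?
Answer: 420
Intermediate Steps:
Y = -13/9 (Y = -(-1)*(-13)/9 = -1/9*13 = -13/9 ≈ -1.4444)
z = 9
d(G, P) = 9 + 19*G*P (d(G, P) = (19*G)*P + 9 = 19*G*P + 9 = 9 + 19*G*P)
d(-9, Y) + 164 = (9 + 19*(-9)*(-13/9)) + 164 = (9 + 247) + 164 = 256 + 164 = 420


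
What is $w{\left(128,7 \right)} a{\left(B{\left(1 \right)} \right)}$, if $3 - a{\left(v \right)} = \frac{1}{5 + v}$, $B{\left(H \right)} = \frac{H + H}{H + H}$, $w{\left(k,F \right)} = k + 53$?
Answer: $\frac{3077}{6} \approx 512.83$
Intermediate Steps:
$w{\left(k,F \right)} = 53 + k$
$B{\left(H \right)} = 1$ ($B{\left(H \right)} = \frac{2 H}{2 H} = 2 H \frac{1}{2 H} = 1$)
$a{\left(v \right)} = 3 - \frac{1}{5 + v}$
$w{\left(128,7 \right)} a{\left(B{\left(1 \right)} \right)} = \left(53 + 128\right) \frac{14 + 3 \cdot 1}{5 + 1} = 181 \frac{14 + 3}{6} = 181 \cdot \frac{1}{6} \cdot 17 = 181 \cdot \frac{17}{6} = \frac{3077}{6}$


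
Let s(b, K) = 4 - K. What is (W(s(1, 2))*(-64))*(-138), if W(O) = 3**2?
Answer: 79488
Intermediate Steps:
W(O) = 9
(W(s(1, 2))*(-64))*(-138) = (9*(-64))*(-138) = -576*(-138) = 79488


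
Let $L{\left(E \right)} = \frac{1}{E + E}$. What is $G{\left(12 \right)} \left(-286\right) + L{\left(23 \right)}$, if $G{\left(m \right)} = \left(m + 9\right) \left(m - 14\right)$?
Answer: $\frac{552553}{46} \approx 12012.0$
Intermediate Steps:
$L{\left(E \right)} = \frac{1}{2 E}$
$G{\left(m \right)} = \left(-14 + m\right) \left(9 + m\right)$ ($G{\left(m \right)} = \left(9 + m\right) \left(-14 + m\right) = \left(-14 + m\right) \left(9 + m\right)$)
$G{\left(12 \right)} \left(-286\right) + L{\left(23 \right)} = \left(-126 + 12^{2} - 60\right) \left(-286\right) + \frac{1}{2 \cdot 23} = \left(-126 + 144 - 60\right) \left(-286\right) + \frac{1}{2} \cdot \frac{1}{23} = \left(-42\right) \left(-286\right) + \frac{1}{46} = 12012 + \frac{1}{46} = \frac{552553}{46}$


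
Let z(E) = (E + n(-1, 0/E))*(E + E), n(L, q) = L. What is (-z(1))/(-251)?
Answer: 0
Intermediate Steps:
z(E) = 2*E*(-1 + E) (z(E) = (E - 1)*(E + E) = (-1 + E)*(2*E) = 2*E*(-1 + E))
(-z(1))/(-251) = (-2*(-1 + 1))/(-251) = -(-1)*2*1*0/251 = -(-1)*0/251 = -1/251*0 = 0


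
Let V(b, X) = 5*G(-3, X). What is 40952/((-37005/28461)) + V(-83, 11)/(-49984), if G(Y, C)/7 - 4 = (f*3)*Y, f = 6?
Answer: -9709671713883/308276320 ≈ -31497.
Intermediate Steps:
G(Y, C) = 28 + 126*Y (G(Y, C) = 28 + 7*((6*3)*Y) = 28 + 7*(18*Y) = 28 + 126*Y)
V(b, X) = -1750 (V(b, X) = 5*(28 + 126*(-3)) = 5*(28 - 378) = 5*(-350) = -1750)
40952/((-37005/28461)) + V(-83, 11)/(-49984) = 40952/((-37005/28461)) - 1750/(-49984) = 40952/((-37005*1/28461)) - 1750*(-1/49984) = 40952/(-12335/9487) + 875/24992 = 40952*(-9487/12335) + 875/24992 = -388511624/12335 + 875/24992 = -9709671713883/308276320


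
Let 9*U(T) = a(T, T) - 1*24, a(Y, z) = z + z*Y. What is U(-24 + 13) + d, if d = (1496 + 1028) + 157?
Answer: 24215/9 ≈ 2690.6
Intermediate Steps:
a(Y, z) = z + Y*z
d = 2681 (d = 2524 + 157 = 2681)
U(T) = -8/3 + T*(1 + T)/9 (U(T) = (T*(1 + T) - 1*24)/9 = (T*(1 + T) - 24)/9 = (-24 + T*(1 + T))/9 = -8/3 + T*(1 + T)/9)
U(-24 + 13) + d = (-8/3 + (-24 + 13)*(1 + (-24 + 13))/9) + 2681 = (-8/3 + (1/9)*(-11)*(1 - 11)) + 2681 = (-8/3 + (1/9)*(-11)*(-10)) + 2681 = (-8/3 + 110/9) + 2681 = 86/9 + 2681 = 24215/9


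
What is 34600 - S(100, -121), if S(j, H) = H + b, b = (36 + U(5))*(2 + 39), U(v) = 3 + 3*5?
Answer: 32507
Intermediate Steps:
U(v) = 18 (U(v) = 3 + 15 = 18)
b = 2214 (b = (36 + 18)*(2 + 39) = 54*41 = 2214)
S(j, H) = 2214 + H (S(j, H) = H + 2214 = 2214 + H)
34600 - S(100, -121) = 34600 - (2214 - 121) = 34600 - 1*2093 = 34600 - 2093 = 32507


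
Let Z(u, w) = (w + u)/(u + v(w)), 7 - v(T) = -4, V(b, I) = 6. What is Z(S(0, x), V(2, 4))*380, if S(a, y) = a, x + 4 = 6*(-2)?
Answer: 2280/11 ≈ 207.27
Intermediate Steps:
x = -16 (x = -4 + 6*(-2) = -4 - 12 = -16)
v(T) = 11 (v(T) = 7 - 1*(-4) = 7 + 4 = 11)
Z(u, w) = (u + w)/(11 + u) (Z(u, w) = (w + u)/(u + 11) = (u + w)/(11 + u))
Z(S(0, x), V(2, 4))*380 = ((0 + 6)/(11 + 0))*380 = (6/11)*380 = 2280/11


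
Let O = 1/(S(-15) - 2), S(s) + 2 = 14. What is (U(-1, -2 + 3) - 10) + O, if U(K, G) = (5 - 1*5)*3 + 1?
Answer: -89/10 ≈ -8.9000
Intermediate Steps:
S(s) = 12 (S(s) = -2 + 14 = 12)
U(K, G) = 1 (U(K, G) = (5 - 5)*3 + 1 = 0*3 + 1 = 0 + 1 = 1)
O = ⅒ (O = 1/(12 - 2) = 1/10 = ⅒ ≈ 0.10000)
(U(-1, -2 + 3) - 10) + O = (1 - 10) + ⅒ = -9 + ⅒ = -89/10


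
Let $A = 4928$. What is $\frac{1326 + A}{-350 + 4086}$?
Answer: $\frac{3127}{1868} \approx 1.674$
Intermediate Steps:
$\frac{1326 + A}{-350 + 4086} = \frac{1326 + 4928}{-350 + 4086} = \frac{6254}{3736} = 6254 \cdot \frac{1}{3736} = \frac{3127}{1868}$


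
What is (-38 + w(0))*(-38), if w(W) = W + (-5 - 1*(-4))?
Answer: 1482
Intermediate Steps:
w(W) = -1 + W (w(W) = W + (-5 + 4) = W - 1 = -1 + W)
(-38 + w(0))*(-38) = (-38 + (-1 + 0))*(-38) = (-38 - 1)*(-38) = -39*(-38) = 1482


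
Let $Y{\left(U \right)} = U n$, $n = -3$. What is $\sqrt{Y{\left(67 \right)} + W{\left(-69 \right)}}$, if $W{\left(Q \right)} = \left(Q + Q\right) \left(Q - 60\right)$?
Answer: $\sqrt{17601} \approx 132.67$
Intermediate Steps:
$W{\left(Q \right)} = 2 Q \left(-60 + Q\right)$
$Y{\left(U \right)} = - 3 U$ ($Y{\left(U \right)} = U \left(-3\right) = - 3 U$)
$\sqrt{Y{\left(67 \right)} + W{\left(-69 \right)}} = \sqrt{\left(-3\right) 67 + 2 \left(-69\right) \left(-60 - 69\right)} = \sqrt{-201 + 2 \left(-69\right) \left(-129\right)} = \sqrt{-201 + 17802} = \sqrt{17601}$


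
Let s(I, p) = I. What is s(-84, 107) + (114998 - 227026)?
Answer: -112112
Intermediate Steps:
s(-84, 107) + (114998 - 227026) = -84 + (114998 - 227026) = -84 - 112028 = -112112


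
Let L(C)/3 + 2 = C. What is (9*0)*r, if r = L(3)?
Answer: 0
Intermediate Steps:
L(C) = -6 + 3*C
r = 3 (r = -6 + 3*3 = -6 + 9 = 3)
(9*0)*r = (9*0)*3 = 0*3 = 0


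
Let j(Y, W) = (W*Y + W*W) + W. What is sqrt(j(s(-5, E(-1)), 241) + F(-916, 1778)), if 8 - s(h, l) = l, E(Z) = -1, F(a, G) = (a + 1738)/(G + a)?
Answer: 4*sqrt(702315362)/431 ≈ 245.95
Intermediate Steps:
F(a, G) = (1738 + a)/(G + a)
s(h, l) = 8 - l
j(Y, W) = W + W**2 + W*Y (j(Y, W) = (W*Y + W**2) + W = (W**2 + W*Y) + W = W + W**2 + W*Y)
sqrt(j(s(-5, E(-1)), 241) + F(-916, 1778)) = sqrt(241*(1 + 241 + (8 - 1*(-1))) + (1738 - 916)/(1778 - 916)) = sqrt(241*(1 + 241 + (8 + 1)) + 822/862) = sqrt(241*(1 + 241 + 9) + (1/862)*822) = sqrt(241*251 + 411/431) = sqrt(60491 + 411/431) = sqrt(26072032/431) = 4*sqrt(702315362)/431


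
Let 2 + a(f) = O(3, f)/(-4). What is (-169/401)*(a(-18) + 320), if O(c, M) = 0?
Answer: -53742/401 ≈ -134.02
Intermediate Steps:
a(f) = -2 (a(f) = -2 + 0/(-4) = -2 + 0*(-1/4) = -2 + 0 = -2)
(-169/401)*(a(-18) + 320) = (-169/401)*(-2 + 320) = -169*1/401*318 = -169/401*318 = -53742/401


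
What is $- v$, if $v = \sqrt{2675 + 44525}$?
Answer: $- 20 \sqrt{118} \approx -217.26$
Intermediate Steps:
$v = 20 \sqrt{118}$ ($v = \sqrt{47200} = 20 \sqrt{118} \approx 217.26$)
$- v = - 20 \sqrt{118}$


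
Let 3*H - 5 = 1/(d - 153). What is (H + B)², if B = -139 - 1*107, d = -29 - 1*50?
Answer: 28919383249/484416 ≈ 59700.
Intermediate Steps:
d = -79 (d = -29 - 50 = -79)
H = 1159/696 (H = 5/3 + 1/(3*(-79 - 153)) = 5/3 + (⅓)/(-232) = 5/3 + (⅓)*(-1/232) = 5/3 - 1/696 = 1159/696 ≈ 1.6652)
B = -246 (B = -139 - 107 = -246)
(H + B)² = (1159/696 - 246)² = (-170057/696)² = 28919383249/484416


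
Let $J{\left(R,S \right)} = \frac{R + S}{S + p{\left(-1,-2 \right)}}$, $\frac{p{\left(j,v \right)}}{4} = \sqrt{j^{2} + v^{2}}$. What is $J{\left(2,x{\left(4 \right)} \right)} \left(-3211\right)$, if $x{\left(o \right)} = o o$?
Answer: $- \frac{57798}{11} + \frac{28899 \sqrt{5}}{22} \approx -2317.1$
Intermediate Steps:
$p{\left(j,v \right)} = 4 \sqrt{j^{2} + v^{2}}$
$x{\left(o \right)} = o^{2}$
$J{\left(R,S \right)} = \frac{R + S}{S + 4 \sqrt{5}}$ ($J{\left(R,S \right)} = \frac{R + S}{S + 4 \sqrt{\left(-1\right)^{2} + \left(-2\right)^{2}}} = \frac{R + S}{S + 4 \sqrt{1 + 4}} = \frac{R + S}{S + 4 \sqrt{5}}$)
$J{\left(2,x{\left(4 \right)} \right)} \left(-3211\right) = \frac{2 + 4^{2}}{4^{2} + 4 \sqrt{5}} \left(-3211\right) = \frac{2 + 16}{16 + 4 \sqrt{5}} \left(-3211\right) = \frac{1}{16 + 4 \sqrt{5}} \cdot 18 \left(-3211\right) = \frac{18}{16 + 4 \sqrt{5}} \left(-3211\right) = - \frac{57798}{16 + 4 \sqrt{5}}$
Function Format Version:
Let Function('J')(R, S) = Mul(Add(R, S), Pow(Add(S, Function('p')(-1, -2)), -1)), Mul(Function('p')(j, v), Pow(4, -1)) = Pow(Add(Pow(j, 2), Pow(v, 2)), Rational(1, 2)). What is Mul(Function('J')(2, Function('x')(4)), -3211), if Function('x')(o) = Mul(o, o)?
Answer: Add(Rational(-57798, 11), Mul(Rational(28899, 22), Pow(5, Rational(1, 2)))) ≈ -2317.1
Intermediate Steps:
Function('p')(j, v) = Mul(4, Pow(Add(Pow(j, 2), Pow(v, 2)), Rational(1, 2)))
Function('x')(o) = Pow(o, 2)
Function('J')(R, S) = Mul(Pow(Add(S, Mul(4, Pow(5, Rational(1, 2)))), -1), Add(R, S)) (Function('J')(R, S) = Mul(Add(R, S), Pow(Add(S, Mul(4, Pow(Add(Pow(-1, 2), Pow(-2, 2)), Rational(1, 2)))), -1)) = Mul(Add(R, S), Pow(Add(S, Mul(4, Pow(Add(1, 4), Rational(1, 2)))), -1)) = Mul(Add(R, S), Pow(Add(S, Mul(4, Pow(5, Rational(1, 2)))), -1)) = Mul(Pow(Add(S, Mul(4, Pow(5, Rational(1, 2)))), -1), Add(R, S)))
Mul(Function('J')(2, Function('x')(4)), -3211) = Mul(Mul(Pow(Add(Pow(4, 2), Mul(4, Pow(5, Rational(1, 2)))), -1), Add(2, Pow(4, 2))), -3211) = Mul(Mul(Pow(Add(16, Mul(4, Pow(5, Rational(1, 2)))), -1), Add(2, 16)), -3211) = Mul(Mul(Pow(Add(16, Mul(4, Pow(5, Rational(1, 2)))), -1), 18), -3211) = Mul(Mul(18, Pow(Add(16, Mul(4, Pow(5, Rational(1, 2)))), -1)), -3211) = Mul(-57798, Pow(Add(16, Mul(4, Pow(5, Rational(1, 2)))), -1))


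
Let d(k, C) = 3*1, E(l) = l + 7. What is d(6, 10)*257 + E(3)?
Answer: 781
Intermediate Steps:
E(l) = 7 + l
d(k, C) = 3
d(6, 10)*257 + E(3) = 3*257 + (7 + 3) = 771 + 10 = 781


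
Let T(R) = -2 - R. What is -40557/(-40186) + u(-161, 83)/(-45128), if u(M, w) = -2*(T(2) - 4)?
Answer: 228701665/226689226 ≈ 1.0089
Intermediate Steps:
u(M, w) = 16 (u(M, w) = -2*((-2 - 1*2) - 4) = -2*((-2 - 2) - 4) = -2*(-4 - 4) = -2*(-8) = 16)
-40557/(-40186) + u(-161, 83)/(-45128) = -40557/(-40186) + 16/(-45128) = -40557*(-1/40186) + 16*(-1/45128) = 40557/40186 - 2/5641 = 228701665/226689226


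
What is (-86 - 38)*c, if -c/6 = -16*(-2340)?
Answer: 27855360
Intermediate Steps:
c = -224640 (c = -(-96)*(-2340) = -6*37440 = -224640)
(-86 - 38)*c = (-86 - 38)*(-224640) = -124*(-224640) = 27855360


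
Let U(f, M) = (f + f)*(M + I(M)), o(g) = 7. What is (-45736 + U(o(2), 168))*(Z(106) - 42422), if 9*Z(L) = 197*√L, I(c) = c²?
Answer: -14922023344 + 69295144*√106/9 ≈ -1.4843e+10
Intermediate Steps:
Z(L) = 197*√L/9 (Z(L) = (197*√L)/9 = 197*√L/9)
U(f, M) = 2*f*(M + M²) (U(f, M) = (f + f)*(M + M²) = (2*f)*(M + M²) = 2*f*(M + M²))
(-45736 + U(o(2), 168))*(Z(106) - 42422) = (-45736 + 2*168*7*(1 + 168))*(197*√106/9 - 42422) = (-45736 + 2*168*7*169)*(-42422 + 197*√106/9) = (-45736 + 397488)*(-42422 + 197*√106/9) = 351752*(-42422 + 197*√106/9) = -14922023344 + 69295144*√106/9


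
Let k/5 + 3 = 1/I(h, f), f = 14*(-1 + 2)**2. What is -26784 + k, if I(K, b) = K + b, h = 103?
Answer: -3135478/117 ≈ -26799.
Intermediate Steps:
f = 14 (f = 14*1**2 = 14*1 = 14)
k = -1750/117 (k = -15 + 5/(103 + 14) = -15 + 5/117 = -1750/117 ≈ -14.957)
-26784 + k = -26784 - 1750/117 = -3135478/117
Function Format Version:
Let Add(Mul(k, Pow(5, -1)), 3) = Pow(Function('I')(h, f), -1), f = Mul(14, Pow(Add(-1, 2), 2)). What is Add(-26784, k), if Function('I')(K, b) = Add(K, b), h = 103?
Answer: Rational(-3135478, 117) ≈ -26799.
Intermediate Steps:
f = 14 (f = Mul(14, Pow(1, 2)) = Mul(14, 1) = 14)
k = Rational(-1750, 117) (k = Add(-15, Mul(5, Pow(Add(103, 14), -1))) = Add(-15, Mul(5, Pow(117, -1))) = Add(-15, Mul(5, Rational(1, 117))) = Add(-15, Rational(5, 117)) = Rational(-1750, 117) ≈ -14.957)
Add(-26784, k) = Add(-26784, Rational(-1750, 117)) = Rational(-3135478, 117)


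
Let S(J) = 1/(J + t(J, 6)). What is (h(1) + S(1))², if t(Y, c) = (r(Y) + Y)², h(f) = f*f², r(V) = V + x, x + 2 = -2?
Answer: 36/25 ≈ 1.4400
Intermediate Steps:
x = -4 (x = -2 - 2 = -4)
r(V) = -4 + V (r(V) = V - 4 = -4 + V)
h(f) = f³
t(Y, c) = (-4 + 2*Y)² (t(Y, c) = ((-4 + Y) + Y)² = (-4 + 2*Y)²)
S(J) = 1/(J + 4*(-2 + J)²)
(h(1) + S(1))² = (1³ + 1/(1 + 4*(-2 + 1)²))² = (1 + 1/(1 + 4*(-1)²))² = (1 + 1/(1 + 4*1))² = (1 + 1/(1 + 4))² = (1 + 1/5)² = (1 + ⅕)² = (6/5)² = 36/25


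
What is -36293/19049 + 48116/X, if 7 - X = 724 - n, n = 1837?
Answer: 218978381/5333720 ≈ 41.055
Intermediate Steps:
X = 1120 (X = 7 - (724 - 1*1837) = 7 - (724 - 1837) = 7 - 1*(-1113) = 7 + 1113 = 1120)
-36293/19049 + 48116/X = -36293/19049 + 48116/1120 = -36293*1/19049 + 48116*(1/1120) = -36293/19049 + 12029/280 = 218978381/5333720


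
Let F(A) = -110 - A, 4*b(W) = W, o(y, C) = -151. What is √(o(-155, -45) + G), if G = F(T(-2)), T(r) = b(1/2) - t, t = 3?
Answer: I*√4130/4 ≈ 16.066*I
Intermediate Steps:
b(W) = W/4
T(r) = -23/8 (T(r) = (¼)/2 - 1*3 = (¼)*(½) - 3 = ⅛ - 3 = -23/8)
G = -857/8 (G = -110 - 1*(-23/8) = -110 + 23/8 = -857/8 ≈ -107.13)
√(o(-155, -45) + G) = √(-151 - 857/8) = √(-2065/8) = I*√4130/4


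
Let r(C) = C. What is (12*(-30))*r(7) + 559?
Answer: -1961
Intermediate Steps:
(12*(-30))*r(7) + 559 = (12*(-30))*7 + 559 = -360*7 + 559 = -2520 + 559 = -1961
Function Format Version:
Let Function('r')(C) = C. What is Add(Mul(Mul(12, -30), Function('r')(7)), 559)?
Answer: -1961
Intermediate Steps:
Add(Mul(Mul(12, -30), Function('r')(7)), 559) = Add(Mul(Mul(12, -30), 7), 559) = Add(Mul(-360, 7), 559) = Add(-2520, 559) = -1961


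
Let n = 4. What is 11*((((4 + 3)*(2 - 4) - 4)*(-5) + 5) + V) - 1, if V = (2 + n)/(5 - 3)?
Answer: 1077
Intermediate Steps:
V = 3 (V = (2 + 4)/(5 - 3) = 6/2 = 6*(½) = 3)
11*((((4 + 3)*(2 - 4) - 4)*(-5) + 5) + V) - 1 = 11*((((4 + 3)*(2 - 4) - 4)*(-5) + 5) + 3) - 1 = 11*(((7*(-2) - 4)*(-5) + 5) + 3) - 1 = 11*(((-14 - 4)*(-5) + 5) + 3) - 1 = 11*((-18*(-5) + 5) + 3) - 1 = 11*((90 + 5) + 3) - 1 = 11*(95 + 3) - 1 = 11*98 - 1 = 1078 - 1 = 1077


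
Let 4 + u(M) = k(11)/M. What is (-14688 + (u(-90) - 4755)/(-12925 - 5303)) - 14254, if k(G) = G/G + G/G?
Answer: -5934937691/205065 ≈ -28942.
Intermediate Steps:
k(G) = 2 (k(G) = 1 + 1 = 2)
u(M) = -4 + 2/M
(-14688 + (u(-90) - 4755)/(-12925 - 5303)) - 14254 = (-14688 + ((-4 + 2/(-90)) - 4755)/(-12925 - 5303)) - 14254 = (-14688 + ((-4 + 2*(-1/90)) - 4755)/(-18228)) - 14254 = (-14688 + ((-4 - 1/45) - 4755)*(-1/18228)) - 14254 = (-14688 + (-181/45 - 4755)*(-1/18228)) - 14254 = (-14688 - 214156/45*(-1/18228)) - 14254 = (-14688 + 53539/205065) - 14254 = -3011941181/205065 - 14254 = -5934937691/205065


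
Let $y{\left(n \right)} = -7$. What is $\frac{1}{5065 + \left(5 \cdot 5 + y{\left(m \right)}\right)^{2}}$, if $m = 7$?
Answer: $\frac{1}{5389} \approx 0.00018556$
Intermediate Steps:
$\frac{1}{5065 + \left(5 \cdot 5 + y{\left(m \right)}\right)^{2}} = \frac{1}{5065 + \left(5 \cdot 5 - 7\right)^{2}} = \frac{1}{5065 + \left(25 - 7\right)^{2}} = \frac{1}{5065 + 18^{2}} = \frac{1}{5065 + 324} = \frac{1}{5389}$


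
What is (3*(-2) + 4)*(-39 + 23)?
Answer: 32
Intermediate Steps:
(3*(-2) + 4)*(-39 + 23) = (-6 + 4)*(-16) = -2*(-16) = 32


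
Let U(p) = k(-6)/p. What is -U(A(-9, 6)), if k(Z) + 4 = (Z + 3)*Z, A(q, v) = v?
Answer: -7/3 ≈ -2.3333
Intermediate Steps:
k(Z) = -4 + Z*(3 + Z) (k(Z) = -4 + (Z + 3)*Z = -4 + (3 + Z)*Z = -4 + Z*(3 + Z))
U(p) = 14/p (U(p) = (-4 + (-6)² + 3*(-6))/p = (-4 + 36 - 18)/p = 14/p)
-U(A(-9, 6)) = -14/6 = -1*7/3 = -7/3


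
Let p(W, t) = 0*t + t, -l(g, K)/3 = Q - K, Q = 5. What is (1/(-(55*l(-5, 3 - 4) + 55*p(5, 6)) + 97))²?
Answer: 1/573049 ≈ 1.7451e-6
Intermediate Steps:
l(g, K) = -15 + 3*K (l(g, K) = -3*(5 - K) = -15 + 3*K)
p(W, t) = t (p(W, t) = 0 + t = t)
(1/(-(55*l(-5, 3 - 4) + 55*p(5, 6)) + 97))² = (1/(-(-495 + 165*(3 - 4)) + 97))² = (1/(-(-495 - 165) + 97))² = (1/(-55/(1/((-15 - 3) + 6)) + 97))² = (1/(-55/(1/(-18 + 6)) + 97))² = (1/(-55/(1/(-12)) + 97))² = (1/(-55/(-1/12) + 97))² = (1/(-55*(-12) + 97))² = (1/(660 + 97))² = (1/757)² = 1/573049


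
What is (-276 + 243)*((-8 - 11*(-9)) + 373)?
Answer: -15312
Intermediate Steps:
(-276 + 243)*((-8 - 11*(-9)) + 373) = -33*((-8 + 99) + 373) = -33*(91 + 373) = -33*464 = -15312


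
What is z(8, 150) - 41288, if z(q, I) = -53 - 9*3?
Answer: -41368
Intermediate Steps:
z(q, I) = -80 (z(q, I) = -53 - 1*27 = -53 - 27 = -80)
z(8, 150) - 41288 = -80 - 41288 = -41368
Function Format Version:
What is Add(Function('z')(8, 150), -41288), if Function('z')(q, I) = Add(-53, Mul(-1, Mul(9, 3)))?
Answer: -41368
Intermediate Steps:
Function('z')(q, I) = -80 (Function('z')(q, I) = Add(-53, Mul(-1, 27)) = Add(-53, -27) = -80)
Add(Function('z')(8, 150), -41288) = Add(-80, -41288) = -41368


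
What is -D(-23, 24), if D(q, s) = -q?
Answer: -23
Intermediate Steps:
-D(-23, 24) = -(-1)*(-23) = -1*23 = -23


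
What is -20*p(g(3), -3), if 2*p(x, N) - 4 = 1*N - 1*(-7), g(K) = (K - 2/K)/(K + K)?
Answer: -80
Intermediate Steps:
g(K) = (K - 2/K)/(2*K) (g(K) = (K - 2/K)/((2*K)) = (K - 2/K)*(1/(2*K)) = (K - 2/K)/(2*K))
p(x, N) = 11/2 + N/2 (p(x, N) = 2 + (1*N - 1*(-7))/2 = 2 + (N + 7)/2 = 2 + (7 + N)/2 = 2 + (7/2 + N/2) = 11/2 + N/2)
-20*p(g(3), -3) = -20*(11/2 + (½)*(-3)) = -20*(11/2 - 3/2) = -20*4 = -80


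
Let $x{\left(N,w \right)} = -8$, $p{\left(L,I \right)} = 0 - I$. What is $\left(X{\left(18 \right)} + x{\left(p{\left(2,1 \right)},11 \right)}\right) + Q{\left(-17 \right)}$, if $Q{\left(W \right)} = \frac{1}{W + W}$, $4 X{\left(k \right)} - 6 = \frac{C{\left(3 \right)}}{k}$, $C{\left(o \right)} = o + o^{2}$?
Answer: $- \frac{649}{102} \approx -6.3627$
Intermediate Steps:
$p{\left(L,I \right)} = - I$
$X{\left(k \right)} = \frac{3}{2} + \frac{3}{k}$ ($X{\left(k \right)} = \frac{3}{2} + \frac{3 \left(1 + 3\right) \frac{1}{k}}{4} = \frac{3}{2} + \frac{3 \cdot 4 \frac{1}{k}}{4} = \frac{3}{2} + \frac{12 \frac{1}{k}}{4} = \frac{3}{2} + \frac{3}{k}$)
$Q{\left(W \right)} = \frac{1}{2 W}$
$\left(X{\left(18 \right)} + x{\left(p{\left(2,1 \right)},11 \right)}\right) + Q{\left(-17 \right)} = \left(\left(\frac{3}{2} + \frac{3}{18}\right) - 8\right) + \frac{1}{2 \left(-17\right)} = \left(\left(\frac{3}{2} + 3 \cdot \frac{1}{18}\right) - 8\right) + \frac{1}{2} \left(- \frac{1}{17}\right) = \left(\left(\frac{3}{2} + \frac{1}{6}\right) - 8\right) - \frac{1}{34} = \left(\frac{5}{3} - 8\right) - \frac{1}{34} = - \frac{19}{3} - \frac{1}{34} = - \frac{649}{102}$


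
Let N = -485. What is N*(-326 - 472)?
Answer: 387030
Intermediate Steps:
N*(-326 - 472) = -485*(-326 - 472) = -485*(-798) = 387030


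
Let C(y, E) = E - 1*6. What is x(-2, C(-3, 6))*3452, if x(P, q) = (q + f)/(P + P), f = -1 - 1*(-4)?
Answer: -2589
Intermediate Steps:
f = 3 (f = -1 + 4 = 3)
C(y, E) = -6 + E (C(y, E) = E - 6 = -6 + E)
x(P, q) = (3 + q)/(2*P) (x(P, q) = (q + 3)/(P + P) = (3 + q)/((2*P)) = (3 + q)*(1/(2*P)) = (3 + q)/(2*P))
x(-2, C(-3, 6))*3452 = ((1/2)*(3 + (-6 + 6))/(-2))*3452 = ((1/2)*(-1/2)*(3 + 0))*3452 = ((1/2)*(-1/2)*3)*3452 = -3/4*3452 = -2589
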